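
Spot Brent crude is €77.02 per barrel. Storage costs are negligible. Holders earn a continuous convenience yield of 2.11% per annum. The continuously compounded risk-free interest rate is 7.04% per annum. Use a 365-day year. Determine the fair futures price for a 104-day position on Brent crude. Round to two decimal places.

Net carry = r + u − y = 0.0704 + 0.0000 − 0.0211 = 0.0493
F = S·e^((r+u−y)T) = 77.02 · e^(0.0493 × 104/365) = 77.02 · e^0.014047
= 77.02 × 1.014146 = €78.11 per barrel

€78.11 per barrel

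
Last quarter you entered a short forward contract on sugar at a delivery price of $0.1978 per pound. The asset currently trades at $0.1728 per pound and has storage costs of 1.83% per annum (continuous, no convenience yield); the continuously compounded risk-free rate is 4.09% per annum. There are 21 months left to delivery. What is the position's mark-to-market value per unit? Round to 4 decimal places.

$0.0057 per pound

Current fair forward for the remaining 21 months: F = S·e^((r + u)·T), (r + u) = 0.0409 + 0.0183 = 0.0592
F = 0.1728 · e^(0.0592 × 21/12) = 0.1728 × 1.109157 = 0.1917
Value of long forward = (F − K)·e^(−rT) = (0.1917 − 0.1978) · e^(−0.0409·21/12)
= -0.0061 × 0.930926 = -0.0057
Short position value = −(long value) = $0.0057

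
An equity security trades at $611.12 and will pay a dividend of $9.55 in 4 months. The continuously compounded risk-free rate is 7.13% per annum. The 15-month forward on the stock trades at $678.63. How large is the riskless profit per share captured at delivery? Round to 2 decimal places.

PV(dividends) I = 9.55·e^(−0.0713·4/12) = 9.3257
Fair forward F* = (S − I)·e^(rT) = (611.12 − 9.3257)·e^0.089125 = 601.7943 × 1.093217 = 657.8918
Market $678.63 > fair 657.8918: forward overpriced → cash-and-carry (borrow at r, buy the stock and collect the dividends, short the forward).
Profit at T = |F_mkt − F*| = |678.63 − 657.8918| = $20.74 per share

$20.74 per share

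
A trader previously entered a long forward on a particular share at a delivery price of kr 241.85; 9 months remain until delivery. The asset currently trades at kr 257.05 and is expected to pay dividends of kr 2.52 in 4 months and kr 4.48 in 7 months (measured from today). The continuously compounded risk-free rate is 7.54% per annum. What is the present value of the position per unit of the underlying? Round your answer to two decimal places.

kr 21.75

PV(remaining dividends) I = 2.52·e^(−0.0754·4/12) + 4.48·e^(−0.0754·7/12) = 6.7447
Current forward F = (S − I)·e^(rT) = (257.05 − 6.7447)·e^(0.0754·9/12) = 250.3053 × 1.058180 = 264.8681
Value (long) = (F − K)·e^(−rT) = (264.8681 − 241.85) × 0.945019 = 21.7525
Value = kr 21.75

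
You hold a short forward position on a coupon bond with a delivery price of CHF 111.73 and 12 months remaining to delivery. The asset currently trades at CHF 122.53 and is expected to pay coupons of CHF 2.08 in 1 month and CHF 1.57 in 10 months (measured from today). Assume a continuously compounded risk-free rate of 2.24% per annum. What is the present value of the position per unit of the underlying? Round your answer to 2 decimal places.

-CHF 9.66

PV(remaining coupons) I = 2.08·e^(−0.0224·1/12) + 1.57·e^(−0.0224·10/12) = 3.6171
Current forward F = (S − I)·e^(rT) = (122.53 − 3.6171)·e^(0.0224·12/12) = 118.9129 × 1.022653 = 121.6066
Value (long) = (F − K)·e^(−rT) = (121.6066 − 111.73) × 0.977849 = 9.6578
Short position value = −(long value) = -CHF 9.66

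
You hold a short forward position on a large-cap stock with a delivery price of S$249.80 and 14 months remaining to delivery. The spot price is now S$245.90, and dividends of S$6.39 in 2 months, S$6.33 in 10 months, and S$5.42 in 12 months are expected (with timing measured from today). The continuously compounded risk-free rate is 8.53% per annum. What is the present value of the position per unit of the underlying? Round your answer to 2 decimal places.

PV(remaining dividends) I = 6.39·e^(−0.0853·2/12) + 6.33·e^(−0.0853·10/12) + 5.42·e^(−0.0853·12/12) = 17.1723
Current forward F = (S − I)·e^(rT) = (245.90 − 17.1723)·e^(0.0853·14/12) = 228.7277 × 1.104637 = 252.6611
Value (long) = (F − K)·e^(−rT) = (252.6611 − 249.80) × 0.905275 = 2.5901
Short position value = −(long value) = -S$2.59

-S$2.59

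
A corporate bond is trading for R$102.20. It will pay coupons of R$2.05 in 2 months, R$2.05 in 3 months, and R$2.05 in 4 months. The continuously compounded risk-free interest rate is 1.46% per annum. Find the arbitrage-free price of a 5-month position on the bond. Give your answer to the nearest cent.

PV(coupons) I = 2.05·e^(−0.0146·2/12) + 2.05·e^(−0.0146·3/12) + 2.05·e^(−0.0146·4/12)
I = 2.0450 + 2.0425 + 2.0400 = 6.1275
F = (S − I)·e^(rT) = (102.20 − 6.1275) · e^(0.0146·5/12)
= 96.0725 · e^0.006083 = 96.0725 × 1.006102 = R$96.66

R$96.66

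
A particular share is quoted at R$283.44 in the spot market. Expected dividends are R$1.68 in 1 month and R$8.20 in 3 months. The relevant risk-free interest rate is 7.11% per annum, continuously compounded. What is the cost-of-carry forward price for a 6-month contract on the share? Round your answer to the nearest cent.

R$283.62

PV(dividends) I = 1.68·e^(−0.0711·1/12) + 8.20·e^(−0.0711·3/12)
I = 1.6701 + 8.0555 = 9.7256
F = (S − I)·e^(rT) = (283.44 − 9.7256) · e^(0.0711·6/12)
= 273.7144 · e^0.035550 = 273.7144 × 1.036189 = R$283.62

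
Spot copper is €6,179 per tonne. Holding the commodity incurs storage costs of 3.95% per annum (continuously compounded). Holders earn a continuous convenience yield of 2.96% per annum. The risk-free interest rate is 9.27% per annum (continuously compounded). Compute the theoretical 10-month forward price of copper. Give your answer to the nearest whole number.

€6,731 per tonne

Net carry = r + u − y = 0.0927 + 0.0395 − 0.0296 = 0.1026
F = S·e^((r+u−y)T) = 6179 · e^(0.1026 × 10/12) = 6179 · e^0.085500
= 6179 × 1.089262 = €6,731 per tonne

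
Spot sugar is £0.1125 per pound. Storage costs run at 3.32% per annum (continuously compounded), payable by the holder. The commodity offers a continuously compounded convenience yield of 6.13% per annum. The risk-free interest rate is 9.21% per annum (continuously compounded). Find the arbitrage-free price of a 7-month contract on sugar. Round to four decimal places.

Net carry = r + u − y = 0.0921 + 0.0332 − 0.0613 = 0.0640
F = S·e^((r+u−y)T) = 0.1125 · e^(0.0640 × 7/12) = 0.1125 · e^0.037333
= 0.1125 × 1.038039 = £0.1168 per pound

£0.1168 per pound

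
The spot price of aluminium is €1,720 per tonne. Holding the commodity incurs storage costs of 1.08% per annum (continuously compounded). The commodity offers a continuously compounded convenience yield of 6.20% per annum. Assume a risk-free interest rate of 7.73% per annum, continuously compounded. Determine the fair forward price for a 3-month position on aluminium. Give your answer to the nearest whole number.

Net carry = r + u − y = 0.0773 + 0.0108 − 0.0620 = 0.0261
F = S·e^((r+u−y)T) = 1720 · e^(0.0261 × 3/12) = 1720 · e^0.006525
= 1720 × 1.006546 = €1,731 per tonne

€1,731 per tonne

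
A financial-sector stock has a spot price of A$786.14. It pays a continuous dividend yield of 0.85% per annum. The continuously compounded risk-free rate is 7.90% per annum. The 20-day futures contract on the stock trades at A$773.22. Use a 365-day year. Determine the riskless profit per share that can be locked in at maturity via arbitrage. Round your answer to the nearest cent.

A$15.96 per share

Fair futures: F* = S·e^(carry·T), with carry = (r − q) = 0.0790 − 0.0085 = 0.0705
F* = 786.14 · e^(0.0705 × 20/365) = 786.14 · e^0.003863 = 786.14 × 1.003870 = A$789.1824
Market A$773.22 < fair A$789.1824: forward underpriced → reverse cash-and-carry (short spot, go long the forward).
At maturity, profit = |F_mkt − F*| = |773.22 − 789.1824| = A$15.96 per share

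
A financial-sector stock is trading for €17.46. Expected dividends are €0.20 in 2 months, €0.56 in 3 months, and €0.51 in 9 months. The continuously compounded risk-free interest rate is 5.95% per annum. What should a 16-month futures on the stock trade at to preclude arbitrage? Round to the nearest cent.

€17.56

PV(dividends) I = 0.20·e^(−0.0595·2/12) + 0.56·e^(−0.0595·3/12) + 0.51·e^(−0.0595·9/12)
I = 0.1980 + 0.5517 + 0.4877 = 1.2374
F = (S − I)·e^(rT) = (17.46 − 1.2374) · e^(0.0595·16/12)
= 16.2226 · e^0.079333 = 16.2226 × 1.082565 = €17.56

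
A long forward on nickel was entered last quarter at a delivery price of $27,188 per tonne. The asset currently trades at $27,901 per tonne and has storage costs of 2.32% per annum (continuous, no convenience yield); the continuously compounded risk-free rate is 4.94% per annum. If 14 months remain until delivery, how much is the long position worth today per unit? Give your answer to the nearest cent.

Current fair forward for the remaining 14 months: F = S·e^((r + u)·T), (r + u) = 0.0494 + 0.0232 = 0.0726
F = 27901 · e^(0.0726 × 14/12) = 27901 × 1.08839050 = 30367.1833
Value of long forward = (F − K)·e^(−rT) = (30367.1833 − 27188) · e^(−0.0494·14/12)
= 3179.1833 × 0.94399602 = 3001.14

$3001.14 per tonne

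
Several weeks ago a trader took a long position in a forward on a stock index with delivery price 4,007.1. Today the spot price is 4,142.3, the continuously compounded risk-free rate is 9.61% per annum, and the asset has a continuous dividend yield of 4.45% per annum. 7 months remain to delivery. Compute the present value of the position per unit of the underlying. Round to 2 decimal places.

Current fair forward for the remaining 7 months: F = S·e^((r − q)·T), (r − q) = 0.0961 − 0.0445 = 0.0516
F = 4142.3 · e^(0.0516 × 7/12) = 4142.3 × 1.03055758 = 4268.8787
Value of long forward = (F − K)·e^(−rT) = (4268.8787 − 4007.1) · e^(−0.0961·7/12)
= 261.7787 × 0.94548398 = 247.51

247.51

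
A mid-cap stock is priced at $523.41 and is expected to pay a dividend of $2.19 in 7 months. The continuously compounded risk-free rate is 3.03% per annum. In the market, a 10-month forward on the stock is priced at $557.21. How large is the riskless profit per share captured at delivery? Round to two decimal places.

$22.62 per share

PV(dividends) I = 2.19·e^(−0.0303·7/12) = 2.1516
Fair forward F* = (S − I)·e^(rT) = (523.41 − 2.1516)·e^0.025250 = 521.2584 × 1.025571 = 534.5875
Market $557.21 > fair 534.5875: forward overpriced → cash-and-carry (borrow at r, buy the stock and collect the dividends, short the forward).
Profit at T = |F_mkt − F*| = |557.21 − 534.5875| = $22.62 per share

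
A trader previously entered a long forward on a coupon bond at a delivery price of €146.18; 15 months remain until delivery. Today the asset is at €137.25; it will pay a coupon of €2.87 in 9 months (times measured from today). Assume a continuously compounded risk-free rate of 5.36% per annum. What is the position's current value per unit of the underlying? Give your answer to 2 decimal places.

-€2.21

PV(remaining coupons) I = 2.87·e^(−0.0536·9/12) = 2.7569
Current forward F = (S − I)·e^(rT) = (137.25 − 2.7569)·e^(0.0536·15/12) = 134.4931 × 1.069295 = 143.8128
Value (long) = (F − K)·e^(−rT) = (143.8128 − 146.18) × 0.935195 = -2.2138
Value = -€2.21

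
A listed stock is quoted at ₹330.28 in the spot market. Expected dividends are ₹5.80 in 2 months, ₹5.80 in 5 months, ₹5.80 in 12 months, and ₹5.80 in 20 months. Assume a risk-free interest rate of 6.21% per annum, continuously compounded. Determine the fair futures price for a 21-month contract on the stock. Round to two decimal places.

PV(dividends) I = 5.80·e^(−0.0621·2/12) + 5.80·e^(−0.0621·5/12) + 5.80·e^(−0.0621·12/12) + 5.80·e^(−0.0621·20/12)
I = 5.7403 + 5.6518 + 5.4508 + 5.2297 = 22.0726
F = (S − I)·e^(rT) = (330.28 − 22.0726) · e^(0.0621·21/12)
= 308.2074 · e^0.108675 = 308.2074 × 1.114800 = ₹343.59

₹343.59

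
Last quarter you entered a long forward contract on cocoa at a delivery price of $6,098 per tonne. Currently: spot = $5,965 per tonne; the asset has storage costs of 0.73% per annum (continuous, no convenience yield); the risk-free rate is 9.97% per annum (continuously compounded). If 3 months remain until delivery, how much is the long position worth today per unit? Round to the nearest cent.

Current fair forward for the remaining 3 months: F = S·e^((r + u)·T), (r + u) = 0.0997 + 0.0073 = 0.1070
F = 5965 · e^(0.1070 × 3/12) = 5965 × 1.02711099 = 6126.7171
Value of long forward = (F − K)·e^(−rT) = (6126.7171 − 6098) · e^(−0.0997·3/12)
= 28.7171 × 0.97538306 = 28.01

$28.01 per tonne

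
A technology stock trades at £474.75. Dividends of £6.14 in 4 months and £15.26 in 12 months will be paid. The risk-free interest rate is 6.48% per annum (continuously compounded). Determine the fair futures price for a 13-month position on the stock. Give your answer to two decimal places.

£487.49

PV(dividends) I = 6.14·e^(−0.0648·4/12) + 15.26·e^(−0.0648·12/12)
I = 6.0088 + 14.3025 = 20.3113
F = (S − I)·e^(rT) = (474.75 − 20.3113) · e^(0.0648·13/12)
= 454.4387 · e^0.070200 = 454.4387 × 1.072723 = £487.49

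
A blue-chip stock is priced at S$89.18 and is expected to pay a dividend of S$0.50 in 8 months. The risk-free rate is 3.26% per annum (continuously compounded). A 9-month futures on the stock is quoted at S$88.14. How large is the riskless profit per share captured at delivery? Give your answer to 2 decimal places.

S$2.75 per share

PV(dividends) I = 0.50·e^(−0.0326·8/12) = 0.4893
Fair futures F* = (S − I)·e^(rT) = (89.18 − 0.4893)·e^0.024450 = 88.6907 × 1.024751 = 90.8859
Market S$88.14 < fair 90.8859: forward underpriced → reverse cash-and-carry (short the stock, invest proceeds at r, pay the dividends, go long the forward).
Profit at T = |F_mkt − F*| = |88.14 − 90.8859| = S$2.75 per share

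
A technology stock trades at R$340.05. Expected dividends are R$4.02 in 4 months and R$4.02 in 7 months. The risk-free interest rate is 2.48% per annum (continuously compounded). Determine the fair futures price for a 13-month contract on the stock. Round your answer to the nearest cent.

R$341.14

PV(dividends) I = 4.02·e^(−0.0248·4/12) + 4.02·e^(−0.0248·7/12)
I = 3.9869 + 3.9623 = 7.9492
F = (S − I)·e^(rT) = (340.05 − 7.9492) · e^(0.0248·13/12)
= 332.1008 · e^0.026867 = 332.1008 × 1.027231 = R$341.14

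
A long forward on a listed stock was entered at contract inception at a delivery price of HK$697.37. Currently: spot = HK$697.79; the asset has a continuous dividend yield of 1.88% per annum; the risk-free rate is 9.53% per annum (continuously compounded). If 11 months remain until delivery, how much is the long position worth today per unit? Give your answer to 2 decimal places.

Current fair forward for the remaining 11 months: F = S·e^((r − q)·T), (r − q) = 0.0953 − 0.0188 = 0.0765
F = 697.79 · e^(0.0765 × 11/12) = 697.79 × 1.072642 = 748.4789
Value of long forward = (F − K)·e^(−rT) = (748.4789 − 697.37) · e^(−0.0953·11/12)
= 51.1089 × 0.916349 = 46.83

HK$46.83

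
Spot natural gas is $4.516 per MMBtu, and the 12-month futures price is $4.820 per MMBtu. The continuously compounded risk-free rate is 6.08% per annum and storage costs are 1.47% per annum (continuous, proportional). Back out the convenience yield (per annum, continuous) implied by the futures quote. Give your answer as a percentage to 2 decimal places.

F = S·e^((r+u−y)T) ⇒ (r+u−y) = ln(F/S)/T
ln(4.820/4.516) = 0.065147; /T ⇒ 0.065147
y = r + u − ln(F/S)/T = 0.0608 + 0.0147 − 0.065147 = 0.010353
y = 1.04%

1.04%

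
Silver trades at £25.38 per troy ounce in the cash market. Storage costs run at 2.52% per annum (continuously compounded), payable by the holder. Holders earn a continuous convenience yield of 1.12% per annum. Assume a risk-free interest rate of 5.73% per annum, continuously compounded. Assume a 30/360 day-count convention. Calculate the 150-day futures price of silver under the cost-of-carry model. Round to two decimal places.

£26.15 per troy ounce

Net carry = r + u − y = 0.0573 + 0.0252 − 0.0112 = 0.0713
F = S·e^((r+u−y)T) = 25.38 · e^(0.0713 × 150/360) = 25.38 · e^0.029708
= 25.38 × 1.030154 = £26.15 per troy ounce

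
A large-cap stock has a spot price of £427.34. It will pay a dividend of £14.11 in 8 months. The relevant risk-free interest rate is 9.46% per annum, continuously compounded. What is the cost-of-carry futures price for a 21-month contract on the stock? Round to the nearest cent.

£488.65

PV(dividends) I = 14.11·e^(−0.0946·8/12)
I = 13.2476
F = (S − I)·e^(rT) = (427.34 − 13.2476) · e^(0.0946·21/12)
= 414.0924 · e^0.165550 = 414.0924 × 1.180042 = £488.65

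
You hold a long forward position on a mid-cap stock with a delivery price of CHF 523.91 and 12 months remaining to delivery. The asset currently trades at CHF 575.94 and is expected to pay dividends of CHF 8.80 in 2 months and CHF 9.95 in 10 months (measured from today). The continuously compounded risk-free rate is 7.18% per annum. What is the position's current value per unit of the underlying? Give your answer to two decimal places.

PV(remaining dividends) I = 8.80·e^(−0.0718·2/12) + 9.95·e^(−0.0718·10/12) = 18.0674
Current forward F = (S − I)·e^(rT) = (575.94 − 18.0674)·e^(0.0718·12/12) = 557.8726 × 1.074440 = 599.4006
Value (long) = (F − K)·e^(−rT) = (599.4006 − 523.91) × 0.930717 = 70.2604
Value = CHF 70.26

CHF 70.26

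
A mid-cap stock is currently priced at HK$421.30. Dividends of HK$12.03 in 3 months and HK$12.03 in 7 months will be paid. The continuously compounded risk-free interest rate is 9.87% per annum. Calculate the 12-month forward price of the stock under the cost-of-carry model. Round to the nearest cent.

HK$439.51

PV(dividends) I = 12.03·e^(−0.0987·3/12) + 12.03·e^(−0.0987·7/12)
I = 11.7368 + 11.3569 = 23.0937
F = (S − I)·e^(rT) = (421.30 − 23.0937) · e^(0.0987·12/12)
= 398.2063 · e^0.098700 = 398.2063 × 1.103735 = HK$439.51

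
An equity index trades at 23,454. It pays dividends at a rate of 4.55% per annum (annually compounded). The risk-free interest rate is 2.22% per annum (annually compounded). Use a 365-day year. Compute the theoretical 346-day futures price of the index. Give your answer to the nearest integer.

F = S · (1+r)^T / (1+q)^T
= 23454 × 1.021032 / 1.043081 = 23454 × 0.978862
F = 22,958

22,958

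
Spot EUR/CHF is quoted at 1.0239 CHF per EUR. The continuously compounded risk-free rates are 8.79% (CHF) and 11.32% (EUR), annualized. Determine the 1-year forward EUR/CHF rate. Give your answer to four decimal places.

0.9983

F = S·e^((r_CHF − r_EUR)T) = 1.0239 · e^((0.0879 − 0.1132) × 1)
= 1.0239 · e^-0.025300 = 1.0239 × 0.975017
F = 0.9983 CHF per EUR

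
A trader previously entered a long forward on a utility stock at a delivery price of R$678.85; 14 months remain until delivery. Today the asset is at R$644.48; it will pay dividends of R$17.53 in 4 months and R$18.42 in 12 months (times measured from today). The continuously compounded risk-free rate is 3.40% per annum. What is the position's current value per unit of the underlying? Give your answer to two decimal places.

PV(remaining dividends) I = 17.53·e^(−0.0340·4/12) + 18.42·e^(−0.0340·12/12) = 35.1367
Current forward F = (S − I)·e^(rT) = (644.48 − 35.1367)·e^(0.0340·14/12) = 609.3433 × 1.040464 = 633.9998
Value (long) = (F − K)·e^(−rT) = (633.9998 − 678.85) × 0.961110 = -43.1060
Value = -R$43.11

-R$43.11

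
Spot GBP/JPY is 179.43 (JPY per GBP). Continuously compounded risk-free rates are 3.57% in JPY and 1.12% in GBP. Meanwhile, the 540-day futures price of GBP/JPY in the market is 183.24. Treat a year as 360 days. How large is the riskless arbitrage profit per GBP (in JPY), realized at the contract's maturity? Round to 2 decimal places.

Fair futures: F* = S·e^(carry·T), with carry = (r_JPY − r_GBP) = 0.0357 − 0.0112 = 0.0245
F* = 179.43 · e^(0.0245 × 540/360) = 179.43 · e^0.036750 = 179.43 × 1.037434 = 186.1468
Market 183.24 < fair 186.1468: forward underpriced → reverse cash-and-carry (short spot, go long the forward).
At maturity, profit = |F_mkt − F*| = |183.24 − 186.1468| = 2.91 per GBP (in JPY)

2.91 per GBP (in JPY)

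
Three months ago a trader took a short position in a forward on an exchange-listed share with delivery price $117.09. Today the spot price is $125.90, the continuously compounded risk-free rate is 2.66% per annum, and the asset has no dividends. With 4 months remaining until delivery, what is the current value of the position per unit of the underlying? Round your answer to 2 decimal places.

Current fair forward for the remaining 4 months: F = S·e^(r·T), r = 0.0266
F = 125.90 · e^(0.0266 × 4/12) = 125.90 × 1.008906 = 127.0213
Value of long forward = (F − K)·e^(−rT) = (127.0213 − 117.09) · e^(−0.0266·4/12)
= 9.9313 × 0.991173 = 9.84
Short position value = −(long value) = -$9.84

-$9.84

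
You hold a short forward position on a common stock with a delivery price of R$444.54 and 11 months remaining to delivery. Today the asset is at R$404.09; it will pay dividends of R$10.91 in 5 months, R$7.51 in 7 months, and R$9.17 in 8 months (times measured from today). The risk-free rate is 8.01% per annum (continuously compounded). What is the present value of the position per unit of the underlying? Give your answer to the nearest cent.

R$35.39

PV(remaining dividends) I = 10.91·e^(−0.0801·5/12) + 7.51·e^(−0.0801·7/12) + 9.17·e^(−0.0801·8/12) = 26.4122
Current forward F = (S − I)·e^(rT) = (404.09 − 26.4122)·e^(0.0801·11/12) = 377.6778 × 1.076188 = 406.4523
Value (long) = (F − K)·e^(−rT) = (406.4523 − 444.54) × 0.929206 = -35.3913
Short position value = −(long value) = R$35.39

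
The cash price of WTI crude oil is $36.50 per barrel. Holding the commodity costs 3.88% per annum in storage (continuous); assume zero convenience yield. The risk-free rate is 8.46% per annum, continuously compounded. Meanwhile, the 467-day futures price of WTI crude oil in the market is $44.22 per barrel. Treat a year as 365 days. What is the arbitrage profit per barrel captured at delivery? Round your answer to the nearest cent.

Fair futures: F* = S·e^(carry·T), with carry = (r + u) = 0.0846 + 0.0388 = 0.1234
F* = 36.50 · e^(0.1234 × 467/365) = 36.50 · e^0.157884 = 36.50 × 1.171030 = $42.7426
Market $44.22 > fair $42.7426: forward overpriced → cash-and-carry (buy spot, short the forward).
At maturity, profit = |F_mkt − F*| = |44.22 − 42.7426| = $1.48 per barrel

$1.48 per barrel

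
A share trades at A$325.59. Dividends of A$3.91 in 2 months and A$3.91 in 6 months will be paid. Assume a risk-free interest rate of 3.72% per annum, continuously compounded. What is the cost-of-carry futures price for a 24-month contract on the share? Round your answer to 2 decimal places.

PV(dividends) I = 3.91·e^(−0.0372·2/12) + 3.91·e^(−0.0372·6/12)
I = 3.8858 + 3.8379 = 7.7237
F = (S − I)·e^(rT) = (325.59 − 7.7237) · e^(0.0372·24/12)
= 317.8663 · e^0.074400 = 317.8663 × 1.077238 = A$342.42

A$342.42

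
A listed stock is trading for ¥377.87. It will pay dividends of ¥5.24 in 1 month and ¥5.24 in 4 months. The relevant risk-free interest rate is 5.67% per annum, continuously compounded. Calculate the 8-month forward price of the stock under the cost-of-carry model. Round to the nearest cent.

PV(dividends) I = 5.24·e^(−0.0567·1/12) + 5.24·e^(−0.0567·4/12)
I = 5.2153 + 5.1419 = 10.3572
F = (S − I)·e^(rT) = (377.87 − 10.3572) · e^(0.0567·8/12)
= 367.5128 · e^0.037800 = 367.5128 × 1.038524 = ¥381.67

¥381.67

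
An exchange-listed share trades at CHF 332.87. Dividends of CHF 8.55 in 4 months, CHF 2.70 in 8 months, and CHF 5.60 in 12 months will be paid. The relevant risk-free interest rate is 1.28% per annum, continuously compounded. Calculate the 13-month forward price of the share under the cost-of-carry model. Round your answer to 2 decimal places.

CHF 320.57

PV(dividends) I = 8.55·e^(−0.0128·4/12) + 2.70·e^(−0.0128·8/12) + 5.60·e^(−0.0128·12/12)
I = 8.5136 + 2.6771 + 5.5288 = 16.7195
F = (S − I)·e^(rT) = (332.87 − 16.7195) · e^(0.0128·13/12)
= 316.1505 · e^0.013867 = 316.1505 × 1.013964 = CHF 320.57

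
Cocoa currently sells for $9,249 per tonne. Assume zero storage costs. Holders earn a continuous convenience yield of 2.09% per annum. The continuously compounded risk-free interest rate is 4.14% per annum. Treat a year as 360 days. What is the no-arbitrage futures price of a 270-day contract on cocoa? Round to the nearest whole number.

Net carry = r + u − y = 0.0414 + 0.0000 − 0.0209 = 0.0205
F = S·e^((r+u−y)T) = 9249 · e^(0.0205 × 270/360) = 9249 · e^0.015375
= 9249 × 1.015494 = $9,392 per tonne

$9,392 per tonne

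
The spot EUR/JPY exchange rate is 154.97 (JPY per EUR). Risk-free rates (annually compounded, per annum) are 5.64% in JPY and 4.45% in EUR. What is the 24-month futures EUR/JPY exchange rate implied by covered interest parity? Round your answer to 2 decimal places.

By covered interest parity, F = S · (1+r_JPY)^T / (1+r_EUR)^T
= 154.97 × 1.115981 / 1.090980 = 154.97 × 1.022916
F = 158.52 JPY per EUR

158.52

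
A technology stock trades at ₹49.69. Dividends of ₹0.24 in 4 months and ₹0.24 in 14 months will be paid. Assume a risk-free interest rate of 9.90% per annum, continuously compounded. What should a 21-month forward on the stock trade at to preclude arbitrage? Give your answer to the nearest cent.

₹58.56

PV(dividends) I = 0.24·e^(−0.0990·4/12) + 0.24·e^(−0.0990·14/12)
I = 0.2322 + 0.2138 = 0.4460
F = (S − I)·e^(rT) = (49.69 − 0.4460) · e^(0.0990·21/12)
= 49.2440 · e^0.173250 = 49.2440 × 1.189163 = ₹58.56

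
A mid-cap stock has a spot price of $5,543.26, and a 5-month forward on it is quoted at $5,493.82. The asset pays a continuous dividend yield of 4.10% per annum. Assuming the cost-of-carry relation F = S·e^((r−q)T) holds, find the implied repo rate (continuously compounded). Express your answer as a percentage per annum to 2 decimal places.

From F = S·e^((r−q)T): (r − q) = ln(F/S)/T
ln(5493.82/5543.26) = ln(0.991081) = -0.008959
(r − q) = -0.008959 / (5/12) = -0.021502
r = ln(F/S)/T + q = -0.021502 + 0.0410 = 0.019498
r = 1.95%

1.95%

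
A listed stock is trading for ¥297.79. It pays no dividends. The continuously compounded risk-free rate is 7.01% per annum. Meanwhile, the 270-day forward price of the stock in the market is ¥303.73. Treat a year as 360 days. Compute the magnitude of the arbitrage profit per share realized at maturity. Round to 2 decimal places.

¥10.14 per share

Fair forward: F* = S·e^(carry·T), with carry = r = 0.0701
F* = 297.79 · e^(0.0701 × 270/360) = 297.79 · e^0.052575 = 297.79 × 1.053982 = ¥313.8653
Market ¥303.73 < fair ¥313.8653: forward underpriced → reverse cash-and-carry (short spot, go long the forward).
At maturity, profit = |F_mkt − F*| = |303.73 − 313.8653| = ¥10.14 per share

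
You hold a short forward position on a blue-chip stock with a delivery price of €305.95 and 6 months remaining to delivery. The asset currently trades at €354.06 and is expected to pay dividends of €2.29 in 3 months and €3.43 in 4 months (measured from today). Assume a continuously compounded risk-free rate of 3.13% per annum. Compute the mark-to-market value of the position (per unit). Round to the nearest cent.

-€47.19

PV(remaining dividends) I = 2.29·e^(−0.0313·3/12) + 3.43·e^(−0.0313·4/12) = 5.6666
Current forward F = (S − I)·e^(rT) = (354.06 − 5.6666)·e^(0.0313·6/12) = 348.3934 × 1.015773 = 353.8886
Value (long) = (F − K)·e^(−rT) = (353.8886 − 305.95) × 0.984472 = 47.1942
Short position value = −(long value) = -€47.19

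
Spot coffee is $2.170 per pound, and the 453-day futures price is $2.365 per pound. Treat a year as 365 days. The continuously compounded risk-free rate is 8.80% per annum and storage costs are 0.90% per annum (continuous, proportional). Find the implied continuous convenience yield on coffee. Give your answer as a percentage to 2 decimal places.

F = S·e^((r+u−y)T) ⇒ (r+u−y) = ln(F/S)/T
ln(2.365/2.170) = 0.086051; /T ⇒ 0.069335
y = r + u − ln(F/S)/T = 0.0880 + 0.0090 − 0.069335 = 0.027665
y = 2.77%

2.77%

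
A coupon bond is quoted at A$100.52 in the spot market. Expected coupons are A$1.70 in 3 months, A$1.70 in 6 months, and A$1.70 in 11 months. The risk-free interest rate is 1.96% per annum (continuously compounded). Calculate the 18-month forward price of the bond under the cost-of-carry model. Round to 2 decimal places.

PV(coupons) I = 1.70·e^(−0.0196·3/12) + 1.70·e^(−0.0196·6/12) + 1.70·e^(−0.0196·11/12)
I = 1.6917 + 1.6834 + 1.6697 = 5.0448
F = (S − I)·e^(rT) = (100.52 − 5.0448) · e^(0.0196·18/12)
= 95.4752 · e^0.029400 = 95.4752 × 1.029836 = A$98.32

A$98.32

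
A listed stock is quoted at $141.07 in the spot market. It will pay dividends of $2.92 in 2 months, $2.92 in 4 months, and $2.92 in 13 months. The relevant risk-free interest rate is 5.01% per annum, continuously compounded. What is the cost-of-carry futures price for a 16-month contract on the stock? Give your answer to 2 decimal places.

PV(dividends) I = 2.92·e^(−0.0501·2/12) + 2.92·e^(−0.0501·4/12) + 2.92·e^(−0.0501·13/12)
I = 2.8957 + 2.8716 + 2.7657 = 8.5330
F = (S − I)·e^(rT) = (141.07 − 8.5330) · e^(0.0501·16/12)
= 132.5370 · e^0.066800 = 132.5370 × 1.069082 = $141.69

$141.69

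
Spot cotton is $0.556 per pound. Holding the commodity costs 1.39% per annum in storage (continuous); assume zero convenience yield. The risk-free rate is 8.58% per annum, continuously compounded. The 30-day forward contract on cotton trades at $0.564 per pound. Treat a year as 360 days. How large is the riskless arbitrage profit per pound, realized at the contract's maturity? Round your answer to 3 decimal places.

Fair forward: F* = S·e^(carry·T), with carry = (r + u) = 0.0858 + 0.0139 = 0.0997
F* = 0.556 · e^(0.0997 × 30/360) = 0.556 · e^0.008308 = 0.556 × 1.008343 = $0.5606
Market $0.564 > fair $0.5606: forward overpriced → cash-and-carry (buy spot, short the forward).
At maturity, profit = |F_mkt − F*| = |0.564 − 0.5606| = $0.003 per pound

$0.003 per pound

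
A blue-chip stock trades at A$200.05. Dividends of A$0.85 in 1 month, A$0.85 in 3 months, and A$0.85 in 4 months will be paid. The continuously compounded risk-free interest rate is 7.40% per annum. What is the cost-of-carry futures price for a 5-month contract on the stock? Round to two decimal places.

PV(dividends) I = 0.85·e^(−0.0740·1/12) + 0.85·e^(−0.0740·3/12) + 0.85·e^(−0.0740·4/12)
I = 0.8448 + 0.8344 + 0.8293 = 2.5085
F = (S − I)·e^(rT) = (200.05 − 2.5085) · e^(0.0740·5/12)
= 197.5415 · e^0.030833 = 197.5415 × 1.031313 = A$203.73

A$203.73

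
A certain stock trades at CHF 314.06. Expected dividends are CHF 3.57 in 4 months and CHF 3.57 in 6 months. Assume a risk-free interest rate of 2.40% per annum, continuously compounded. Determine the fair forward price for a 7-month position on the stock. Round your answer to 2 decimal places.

PV(dividends) I = 3.57·e^(−0.0240·4/12) + 3.57·e^(−0.0240·6/12)
I = 3.5416 + 3.5274 = 7.0690
F = (S − I)·e^(rT) = (314.06 − 7.0690) · e^(0.0240·7/12)
= 306.9910 · e^0.014000 = 306.9910 × 1.014098 = CHF 311.32

CHF 311.32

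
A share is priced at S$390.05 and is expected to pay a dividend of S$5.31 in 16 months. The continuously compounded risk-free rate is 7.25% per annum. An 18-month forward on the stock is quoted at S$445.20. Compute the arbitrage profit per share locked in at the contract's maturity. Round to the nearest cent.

PV(dividends) I = 5.31·e^(−0.0725·16/12) = 4.8207
Fair forward F* = (S − I)·e^(rT) = (390.05 − 4.8207)·e^0.108750 = 385.2293 × 1.114884 = 429.4860
Market S$445.20 > fair 429.4860: forward overpriced → cash-and-carry (borrow at r, buy the stock and collect the dividends, short the forward).
Profit at T = |F_mkt − F*| = |445.20 − 429.4860| = S$15.71 per share

S$15.71 per share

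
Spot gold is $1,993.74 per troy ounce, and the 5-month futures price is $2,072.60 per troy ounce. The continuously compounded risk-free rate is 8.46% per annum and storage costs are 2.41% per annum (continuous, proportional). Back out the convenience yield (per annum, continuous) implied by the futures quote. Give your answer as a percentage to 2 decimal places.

1.56%

F = S·e^((r+u−y)T) ⇒ (r+u−y) = ln(F/S)/T
ln(2072.60/1993.74) = 0.038792; /T ⇒ 0.093101
y = r + u − ln(F/S)/T = 0.0846 + 0.0241 − 0.093101 = 0.015599
y = 1.56%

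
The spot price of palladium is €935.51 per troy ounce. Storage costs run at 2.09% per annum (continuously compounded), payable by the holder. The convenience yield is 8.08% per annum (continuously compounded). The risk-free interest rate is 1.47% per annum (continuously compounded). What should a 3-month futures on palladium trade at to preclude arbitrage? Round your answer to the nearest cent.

€925.00 per troy ounce

Net carry = r + u − y = 0.0147 + 0.0209 − 0.0808 = -0.0452
F = S·e^((r+u−y)T) = 935.51 · e^(-0.0452 × 3/12) = 935.51 · e^-0.011300
= 935.51 × 0.988764 = €925.00 per troy ounce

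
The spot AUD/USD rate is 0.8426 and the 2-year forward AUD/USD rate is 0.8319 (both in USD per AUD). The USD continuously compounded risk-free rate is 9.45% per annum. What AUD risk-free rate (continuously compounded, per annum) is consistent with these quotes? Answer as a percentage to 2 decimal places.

10.09%

F = S·e^((r_USD − r_AUD)T) ⇒ r_AUD = r_USD − ln(F/S)/T
ln(0.8319/0.8426) = -0.012780; /(2) = -0.006390
r_AUD = 0.0945 + 0.006390 = 0.100890
r_AUD = 10.09%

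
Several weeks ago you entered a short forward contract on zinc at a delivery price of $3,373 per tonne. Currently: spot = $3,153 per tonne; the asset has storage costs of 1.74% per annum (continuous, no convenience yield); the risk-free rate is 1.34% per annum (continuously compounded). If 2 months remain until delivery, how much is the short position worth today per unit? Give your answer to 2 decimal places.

Current fair forward for the remaining 2 months: F = S·e^((r + u)·T), (r + u) = 0.0134 + 0.0174 = 0.0308
F = 3153 · e^(0.0308 × 2/12) = 3153 × 1.00514653 = 3169.2270
Value of long forward = (F − K)·e^(−rT) = (3169.2270 − 3373) · e^(−0.0134·2/12)
= -203.7730 × 0.99776916 = -203.32
Short position value = −(long value) = $203.32

$203.32 per tonne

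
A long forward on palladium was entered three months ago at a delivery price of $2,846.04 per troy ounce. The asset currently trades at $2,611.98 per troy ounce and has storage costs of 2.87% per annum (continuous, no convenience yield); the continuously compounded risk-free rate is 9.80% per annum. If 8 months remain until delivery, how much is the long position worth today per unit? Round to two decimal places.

-$3.61 per troy ounce

Current fair forward for the remaining 8 months: F = S·e^((r + u)·T), (r + u) = 0.0980 + 0.0287 = 0.1267
F = 2611.98 · e^(0.1267 × 8/12) = 2611.98 × 1.08813657 = 2842.1910
Value of long forward = (F − K)·e^(−rT) = (2842.1910 − 2846.04) · e^(−0.0980·8/12)
= -3.8490 × 0.93675516 = -3.61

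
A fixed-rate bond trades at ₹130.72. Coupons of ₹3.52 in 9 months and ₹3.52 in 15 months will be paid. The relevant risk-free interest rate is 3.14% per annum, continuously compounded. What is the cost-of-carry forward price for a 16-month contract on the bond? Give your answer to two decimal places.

₹129.19

PV(coupons) I = 3.52·e^(−0.0314·9/12) + 3.52·e^(−0.0314·15/12)
I = 3.4381 + 3.3845 = 6.8226
F = (S − I)·e^(rT) = (130.72 − 6.8226) · e^(0.0314·16/12)
= 123.8974 · e^0.041867 = 123.8974 × 1.042756 = ₹129.19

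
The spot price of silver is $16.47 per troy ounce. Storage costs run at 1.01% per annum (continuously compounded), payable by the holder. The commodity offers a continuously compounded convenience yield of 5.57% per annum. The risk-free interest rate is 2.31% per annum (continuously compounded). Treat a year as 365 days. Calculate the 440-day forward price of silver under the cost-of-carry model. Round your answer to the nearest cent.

$16.03 per troy ounce

Net carry = r + u − y = 0.0231 + 0.0101 − 0.0557 = -0.0225
F = S·e^((r+u−y)T) = 16.47 · e^(-0.0225 × 440/365) = 16.47 · e^-0.027123
= 16.47 × 0.973242 = $16.03 per troy ounce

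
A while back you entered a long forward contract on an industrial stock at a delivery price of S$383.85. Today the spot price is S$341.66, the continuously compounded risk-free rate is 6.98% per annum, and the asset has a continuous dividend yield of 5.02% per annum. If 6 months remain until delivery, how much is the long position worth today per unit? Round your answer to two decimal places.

-S$37.49

Current fair forward for the remaining 6 months: F = S·e^((r − q)·T), (r − q) = 0.0698 − 0.0502 = 0.0196
F = 341.66 · e^(0.0196 × 6/12) = 341.66 × 1.009848 = 345.0247
Value of long forward = (F − K)·e^(−rT) = (345.0247 − 383.85) · e^(−0.0698·6/12)
= -38.8253 × 0.965702 = -37.49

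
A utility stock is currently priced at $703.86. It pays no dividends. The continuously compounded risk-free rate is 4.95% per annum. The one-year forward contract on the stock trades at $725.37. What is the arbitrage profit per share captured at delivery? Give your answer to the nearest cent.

$14.21 per share

Fair forward: F* = S·e^(carry·T), with carry = r = 0.0495
F* = 703.86 · e^(0.0495 × 12/12) = 703.86 · e^0.049500 = 703.86 × 1.050746 = $739.5781
Market $725.37 < fair $739.5781: forward underpriced → reverse cash-and-carry (short spot, go long the forward).
At maturity, profit = |F_mkt − F*| = |725.37 − 739.5781| = $14.21 per share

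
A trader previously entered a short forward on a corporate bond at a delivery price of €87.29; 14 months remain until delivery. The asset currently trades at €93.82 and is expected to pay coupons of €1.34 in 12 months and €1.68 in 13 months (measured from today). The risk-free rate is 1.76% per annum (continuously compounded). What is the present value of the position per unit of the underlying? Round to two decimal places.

-€5.34

PV(remaining coupons) I = 1.34·e^(−0.0176·12/12) + 1.68·e^(−0.0176·13/12) = 2.9649
Current forward F = (S − I)·e^(rT) = (93.82 − 2.9649)·e^(0.0176·14/12) = 90.8551 × 1.020746 = 92.7400
Value (long) = (F − K)·e^(−rT) = (92.7400 − 87.29) × 0.979676 = 5.3392
Short position value = −(long value) = -€5.34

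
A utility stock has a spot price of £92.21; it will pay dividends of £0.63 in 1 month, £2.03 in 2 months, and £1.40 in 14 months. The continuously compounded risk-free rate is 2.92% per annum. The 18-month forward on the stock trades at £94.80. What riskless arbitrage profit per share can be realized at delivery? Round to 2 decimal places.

£2.64 per share

PV(dividends) I = 0.63·e^(−0.0292·1/12) + 2.03·e^(−0.0292·2/12) + 1.40·e^(−0.0292·14/12) = 4.0017
Fair forward F* = (S − I)·e^(rT) = (92.21 − 4.0017)·e^0.043800 = 88.2083 × 1.044773 = 92.1577
Market £94.80 > fair 92.1577: forward overpriced → cash-and-carry (borrow at r, buy the stock and collect the dividends, short the forward).
Profit at T = |F_mkt − F*| = |94.80 − 92.1577| = £2.64 per share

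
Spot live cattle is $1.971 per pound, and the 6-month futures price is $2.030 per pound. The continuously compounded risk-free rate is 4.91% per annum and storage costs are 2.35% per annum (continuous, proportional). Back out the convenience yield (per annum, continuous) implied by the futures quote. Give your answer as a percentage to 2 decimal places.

1.36%

F = S·e^((r+u−y)T) ⇒ (r+u−y) = ln(F/S)/T
ln(2.030/1.971) = 0.029495; /T ⇒ 0.058990
y = r + u − ln(F/S)/T = 0.0491 + 0.0235 − 0.058990 = 0.013610
y = 1.36%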